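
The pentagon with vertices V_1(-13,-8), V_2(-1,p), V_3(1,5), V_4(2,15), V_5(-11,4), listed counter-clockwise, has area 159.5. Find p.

The doubled signed area Σ (x_i y_{i+1} − x_{i+1} y_i) is linear in p.
With p=0 it equals 305; the coefficient of p is -14 (from the two edges through V_2).
So -14·p + 305 = 2·159.5 = 319 ⇒ p = -1.

-1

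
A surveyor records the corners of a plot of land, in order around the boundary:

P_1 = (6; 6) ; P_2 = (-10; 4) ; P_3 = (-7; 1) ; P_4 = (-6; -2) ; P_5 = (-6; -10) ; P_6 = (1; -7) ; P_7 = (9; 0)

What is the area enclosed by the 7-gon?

Cross-terms: 84, 18, 20, 48, 52, 63, 54  ⇒  Σ = 339
Area = |Σ|/2 = 169.5.

169.5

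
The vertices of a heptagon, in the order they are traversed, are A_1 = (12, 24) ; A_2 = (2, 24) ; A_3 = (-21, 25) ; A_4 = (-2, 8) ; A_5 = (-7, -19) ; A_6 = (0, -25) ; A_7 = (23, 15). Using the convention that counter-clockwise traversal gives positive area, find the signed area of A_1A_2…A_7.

946

Σ = (240) + (554) + (-118) + (94) + (175) + (575) + (372) = 1892
Signed area = Σ/2 = 946 (positive ⇒ counter-clockwise traversal).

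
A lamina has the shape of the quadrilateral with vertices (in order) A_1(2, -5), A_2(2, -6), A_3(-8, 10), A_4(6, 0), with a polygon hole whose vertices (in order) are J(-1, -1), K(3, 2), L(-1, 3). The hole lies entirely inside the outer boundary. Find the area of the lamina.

Outer boundary:
A_1→A_2: (2)(-6) − (2)(-5) = -2
A_2→A_3: (2)(10) − (-8)(-6) = -28
A_3→A_4: (-8)(0) − (6)(10) = -60
A_4→A_1: (6)(-5) − (2)(0) = -30
Σ = -120
Area = |Σ|/2 = 60.
Hole:
Apply the surveyor's formula: 2A = Σ (x_i·y_{i+1} − x_{i+1}·y_i), indices taken mod 3.
Cross-terms: 1, 11, 4  ⇒  Σ = 16
Area = |Σ|/2 = 8.
Net area = 60 − 8 = 52.

52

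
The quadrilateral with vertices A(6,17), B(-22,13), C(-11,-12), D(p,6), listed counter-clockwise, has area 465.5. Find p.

Write out the shoelace sum; only the two edges meeting at D involve p:
2·Area = [((-11)·6 − p·(-12)) + (p·17 − 6·6)] + 859
       = 29·p + 757 = 931
⇒ p = 6.

6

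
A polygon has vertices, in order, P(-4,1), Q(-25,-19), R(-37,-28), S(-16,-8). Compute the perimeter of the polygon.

|PQ| = √((-21)² + (-20)²) = √841 = 29
|QR| = √((-12)² + (-9)²) = √225 = 15
|RS| = √((21)² + (20)²) = √841 = 29
|SP| = √((12)² + (9)²) = √225 = 15
Perimeter = 29 + 15 + 29 + 15 = 88.

88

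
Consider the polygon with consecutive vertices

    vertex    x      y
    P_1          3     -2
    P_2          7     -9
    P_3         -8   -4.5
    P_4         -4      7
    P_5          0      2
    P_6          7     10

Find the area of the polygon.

Σ = (-13) + (-103.5) + (-74) + (-8) + (-14) + (-44) = -256.5
Area = |Σ|/2 = 128.25.

128.25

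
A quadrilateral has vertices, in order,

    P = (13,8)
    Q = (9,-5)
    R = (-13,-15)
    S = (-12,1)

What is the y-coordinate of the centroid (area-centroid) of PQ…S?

Apply Gauss's area formula. First the cross-terms c_i = x_i·y_{i+1} − x_{i+1}·y_i:
  -137, -200, -193, -109  ⇒  2A = -639, A = -319.5.
Then Σ (y_i + y_{i+1})·c_i = 5310, so ȳ = 5310 / (6·(-319.5)) = -590/213.

-590/213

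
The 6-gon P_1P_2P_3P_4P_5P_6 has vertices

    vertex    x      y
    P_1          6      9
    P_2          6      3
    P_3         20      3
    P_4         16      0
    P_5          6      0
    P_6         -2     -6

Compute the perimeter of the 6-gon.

|P_1P_2| = √((0)² + (-6)²) = √36 = 6
|P_2P_3| = √((14)² + (0)²) = √196 = 14
|P_3P_4| = √((-4)² + (-3)²) = √25 = 5
|P_4P_5| = √((-10)² + (0)²) = √100 = 10
|P_5P_6| = √((-8)² + (-6)²) = √100 = 10
|P_6P_1| = √((8)² + (15)²) = √289 = 17
Perimeter = 6 + 14 + 5 + 10 + 10 + 17 = 62.

62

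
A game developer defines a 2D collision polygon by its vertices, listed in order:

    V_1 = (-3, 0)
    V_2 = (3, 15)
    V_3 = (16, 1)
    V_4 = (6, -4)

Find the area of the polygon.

Cross-terms: -45, -237, -70, -12  ⇒  Σ = -364
Area = |Σ|/2 = 182.

182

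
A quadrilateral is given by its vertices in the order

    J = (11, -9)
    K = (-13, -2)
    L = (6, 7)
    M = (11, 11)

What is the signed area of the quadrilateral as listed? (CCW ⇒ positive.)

Apply Gauss's area formula: 2A = Σ (x_i·y_{i+1} − x_{i+1}·y_i), indices taken mod 4.
Σ = (-139) + (-79) + (-11) + (-220) = -449
Signed area = Σ/2 = -224.5 (negative ⇒ clockwise traversal).

-224.5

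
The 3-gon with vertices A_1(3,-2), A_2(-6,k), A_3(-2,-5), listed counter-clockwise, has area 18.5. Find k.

0

Write out the shoelace sum; only the two edges meeting at A_2 involve k:
2·Area = [(3·k − (-6)·(-2)) + ((-6)·(-5) − (-2)·k)] + 19
       = 5·k + 37 = 37
⇒ k = 0.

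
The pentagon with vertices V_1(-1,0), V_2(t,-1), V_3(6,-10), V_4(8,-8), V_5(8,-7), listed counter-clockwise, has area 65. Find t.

The doubled signed area Σ (x_i y_{i+1} − x_{i+1} y_i) is linear in t.
With t=0 it equals 40; the coefficient of t is -10 (from the two edges through V_2).
So -10·t + 40 = 2·65 = 130 ⇒ t = -9.

-9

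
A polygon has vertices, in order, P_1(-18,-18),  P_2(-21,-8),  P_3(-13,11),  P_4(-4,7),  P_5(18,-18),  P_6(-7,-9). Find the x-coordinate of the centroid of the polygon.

-871/142

Apply the shoelace formula. First the cross-terms c_i = x_i·y_{i+1} − x_{i+1}·y_i:
  -234, -335, -47, -54, -288, -36  ⇒  2A = -994, A = -497.
Then Σ (x_i + x_{i+1})·c_i = 18291, so x̄ = 18291 / (6·(-497)) = -871/142.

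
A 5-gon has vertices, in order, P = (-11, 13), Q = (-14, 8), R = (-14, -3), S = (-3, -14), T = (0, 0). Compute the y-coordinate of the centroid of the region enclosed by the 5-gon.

-1/3

Apply the shoelace (surveyor's) formula. First the cross-terms c_i = x_i·y_{i+1} − x_{i+1}·y_i:
  94, 154, 187, 0, 0  ⇒  2A = 435, A = 217.5.
Then Σ (y_i + y_{i+1})·c_i = -435, so ȳ = -435 / (6·217.5) = -1/3.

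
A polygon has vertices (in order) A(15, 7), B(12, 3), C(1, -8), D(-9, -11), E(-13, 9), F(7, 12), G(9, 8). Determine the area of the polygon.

386.5

Apply the surveyor's formula: 2A = Σ (x_i·y_{i+1} − x_{i+1}·y_i), indices taken mod 7.
A→B: (15)(3) − (12)(7) = -39
B→C: (12)(-8) − (1)(3) = -99
C→D: (1)(-11) − (-9)(-8) = -83
D→E: (-9)(9) − (-13)(-11) = -224
E→F: (-13)(12) − (7)(9) = -219
F→G: (7)(8) − (9)(12) = -52
G→A: (9)(7) − (15)(8) = -57
Σ = -773
Area = |Σ|/2 = 386.5.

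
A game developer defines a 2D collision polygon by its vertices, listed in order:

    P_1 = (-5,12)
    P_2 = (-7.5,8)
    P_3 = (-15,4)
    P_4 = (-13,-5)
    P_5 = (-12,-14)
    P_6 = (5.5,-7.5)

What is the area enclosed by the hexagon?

Apply the shoelace formula: 2A = Σ (x_i·y_{i+1} − x_{i+1}·y_i), indices taken mod 6.
Σ = (50) + (90) + (127) + (122) + (167) + (28.5) = 584.5
Area = |Σ|/2 = 292.25.

292.25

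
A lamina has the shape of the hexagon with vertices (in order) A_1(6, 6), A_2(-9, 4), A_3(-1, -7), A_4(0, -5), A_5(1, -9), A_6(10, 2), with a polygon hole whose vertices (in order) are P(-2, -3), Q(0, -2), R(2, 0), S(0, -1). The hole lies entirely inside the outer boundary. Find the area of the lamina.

145.5

Outer boundary:
Apply the shoelace (surveyor's) formula: 2A = Σ (x_i·y_{i+1} − x_{i+1}·y_i), indices taken mod 6.
Σ = (78) + (67) + (5) + (5) + (92) + (48) = 295
Area = |Σ|/2 = 147.5.
Hole:
Σ = (4) + (4) + (-2) + (-2) = 4
Area = |Σ|/2 = 2.
Net area = 147.5 − 2 = 145.5.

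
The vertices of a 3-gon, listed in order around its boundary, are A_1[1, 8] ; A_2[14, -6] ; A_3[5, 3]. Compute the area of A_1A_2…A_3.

Apply Gauss's area formula: 2A = Σ (x_i·y_{i+1} − x_{i+1}·y_i), indices taken mod 3.
Cross-terms: -118, 72, 37  ⇒  Σ = -9
Area = |Σ|/2 = 4.5.

4.5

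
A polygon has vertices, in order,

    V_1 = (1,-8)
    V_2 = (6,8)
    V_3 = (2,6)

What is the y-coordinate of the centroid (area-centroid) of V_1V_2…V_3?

Apply the surveyor's formula. First the cross-terms c_i = x_i·y_{i+1} − x_{i+1}·y_i:
  56, 20, -22  ⇒  2A = 54, A = 27.
Then Σ (y_i + y_{i+1})·c_i = 324, so ȳ = 324 / (6·27) = 2.

2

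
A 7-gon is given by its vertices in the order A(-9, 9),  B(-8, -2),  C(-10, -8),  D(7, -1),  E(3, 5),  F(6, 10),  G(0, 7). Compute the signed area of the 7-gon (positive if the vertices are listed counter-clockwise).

Apply the surveyor's formula: 2A = Σ (x_i·y_{i+1} − x_{i+1}·y_i), indices taken mod 7.
Cross-terms: 90, 44, 66, 38, 0, 42, 63  ⇒  Σ = 343
Signed area = Σ/2 = 171.5 (positive ⇒ counter-clockwise traversal).

171.5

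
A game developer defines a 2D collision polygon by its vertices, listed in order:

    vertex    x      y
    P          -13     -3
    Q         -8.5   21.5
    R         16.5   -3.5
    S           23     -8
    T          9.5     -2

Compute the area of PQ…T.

Apply the shoelace formula: 2A = Σ (x_i·y_{i+1} − x_{i+1}·y_i), indices taken mod 5.
Σ = (-305) + (-325) + (-51.5) + (30) + (-54.5) = -706
Area = |Σ|/2 = 353.

353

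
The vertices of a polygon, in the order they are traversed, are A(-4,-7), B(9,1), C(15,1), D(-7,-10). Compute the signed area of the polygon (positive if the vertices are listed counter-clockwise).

Apply the shoelace formula: 2A = Σ (x_i·y_{i+1} − x_{i+1}·y_i), indices taken mod 4.
Cross-terms: 59, -6, -143, 9  ⇒  Σ = -81
Signed area = Σ/2 = -40.5 (negative ⇒ clockwise traversal).

-40.5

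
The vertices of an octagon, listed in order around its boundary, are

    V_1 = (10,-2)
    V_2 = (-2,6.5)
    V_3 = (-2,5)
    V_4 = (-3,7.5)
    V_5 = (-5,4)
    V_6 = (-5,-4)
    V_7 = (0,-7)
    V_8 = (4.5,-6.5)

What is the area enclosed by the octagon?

Cross-terms: 61, 3, 0, 25.5, 40, 35, 31.5, 56  ⇒  Σ = 252
Area = |Σ|/2 = 126.

126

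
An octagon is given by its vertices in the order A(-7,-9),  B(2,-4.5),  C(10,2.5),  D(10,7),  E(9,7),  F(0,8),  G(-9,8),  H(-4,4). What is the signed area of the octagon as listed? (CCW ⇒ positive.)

Apply the shoelace formula: 2A = Σ (x_i·y_{i+1} − x_{i+1}·y_i), indices taken mod 8.
Cross-terms: 49.5, 50, 45, 7, 72, 72, -4, 64  ⇒  Σ = 355.5
Signed area = Σ/2 = 177.75 (positive ⇒ counter-clockwise traversal).

177.75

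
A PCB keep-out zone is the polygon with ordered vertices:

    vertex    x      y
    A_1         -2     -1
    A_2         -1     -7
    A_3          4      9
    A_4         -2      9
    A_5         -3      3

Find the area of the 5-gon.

58

A_1→A_2: (-2)(-7) − (-1)(-1) = 13
A_2→A_3: (-1)(9) − (4)(-7) = 19
A_3→A_4: (4)(9) − (-2)(9) = 54
A_4→A_5: (-2)(3) − (-3)(9) = 21
A_5→A_1: (-3)(-1) − (-2)(3) = 9
Σ = 116
Area = |Σ|/2 = 58.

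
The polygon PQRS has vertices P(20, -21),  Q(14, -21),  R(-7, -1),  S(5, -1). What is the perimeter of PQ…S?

72

|PQ| = √((-6)² + (0)²) = √36 = 6
|QR| = √((-21)² + (20)²) = √841 = 29
|RS| = √((12)² + (0)²) = √144 = 12
|SP| = √((15)² + (-20)²) = √625 = 25
Perimeter = 6 + 29 + 12 + 25 = 72.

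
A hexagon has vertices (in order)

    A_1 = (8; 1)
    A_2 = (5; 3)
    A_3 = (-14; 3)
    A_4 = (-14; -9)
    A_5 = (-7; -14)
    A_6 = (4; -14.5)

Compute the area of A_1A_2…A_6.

327.25

A_1→A_2: (8)(3) − (5)(1) = 19
A_2→A_3: (5)(3) − (-14)(3) = 57
A_3→A_4: (-14)(-9) − (-14)(3) = 168
A_4→A_5: (-14)(-14) − (-7)(-9) = 133
A_5→A_6: (-7)(-14.5) − (4)(-14) = 157.5
A_6→A_1: (4)(1) − (8)(-14.5) = 120
Σ = 654.5
Area = |Σ|/2 = 327.25.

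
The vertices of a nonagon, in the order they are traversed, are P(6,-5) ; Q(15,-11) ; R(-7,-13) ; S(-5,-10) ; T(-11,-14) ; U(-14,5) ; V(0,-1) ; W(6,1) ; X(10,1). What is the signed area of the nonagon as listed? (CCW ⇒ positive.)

-294.5

Apply Gauss's area formula: 2A = Σ (x_i·y_{i+1} − x_{i+1}·y_i), indices taken mod 9.
Σ = (9) + (-272) + (5) + (-40) + (-251) + (14) + (6) + (-4) + (-56) = -589
Signed area = Σ/2 = -294.5 (negative ⇒ clockwise traversal).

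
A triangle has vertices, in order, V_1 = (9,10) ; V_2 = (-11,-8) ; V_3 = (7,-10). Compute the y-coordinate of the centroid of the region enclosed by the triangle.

-8/3

Apply the shoelace formula. First the cross-terms c_i = x_i·y_{i+1} − x_{i+1}·y_i:
  38, 166, 160  ⇒  2A = 364, A = 182.
Then Σ (y_i + y_{i+1})·c_i = -2912, so ȳ = -2912 / (6·182) = -8/3.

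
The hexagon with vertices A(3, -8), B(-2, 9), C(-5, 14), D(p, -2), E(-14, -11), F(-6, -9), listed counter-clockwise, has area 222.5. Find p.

The doubled signed area Σ (x_i y_{i+1} − x_{i+1} y_i) is linear in p.
With p=0 it equals 145; the coefficient of p is -25 (from the two edges through D).
So -25·p + 145 = 2·222.5 = 445 ⇒ p = -12.

-12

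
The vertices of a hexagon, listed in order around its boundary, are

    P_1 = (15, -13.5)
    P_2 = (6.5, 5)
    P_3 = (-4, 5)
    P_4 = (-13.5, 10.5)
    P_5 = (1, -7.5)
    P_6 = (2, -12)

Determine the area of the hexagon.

243.75

Cross-terms: 162.75, 52.5, 25.5, 90.75, 3, 153  ⇒  Σ = 487.5
Area = |Σ|/2 = 243.75.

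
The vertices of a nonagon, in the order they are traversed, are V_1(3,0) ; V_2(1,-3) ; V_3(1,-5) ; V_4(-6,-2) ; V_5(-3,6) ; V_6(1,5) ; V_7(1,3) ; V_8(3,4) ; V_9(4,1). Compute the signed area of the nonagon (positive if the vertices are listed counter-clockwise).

-64.5

Apply the shoelace formula: 2A = Σ (x_i·y_{i+1} − x_{i+1}·y_i), indices taken mod 9.
V_1→V_2: (3)(-3) − (1)(0) = -9
V_2→V_3: (1)(-5) − (1)(-3) = -2
V_3→V_4: (1)(-2) − (-6)(-5) = -32
V_4→V_5: (-6)(6) − (-3)(-2) = -42
V_5→V_6: (-3)(5) − (1)(6) = -21
V_6→V_7: (1)(3) − (1)(5) = -2
V_7→V_8: (1)(4) − (3)(3) = -5
V_8→V_9: (3)(1) − (4)(4) = -13
V_9→V_1: (4)(0) − (3)(1) = -3
Σ = -129
Signed area = Σ/2 = -64.5 (negative ⇒ clockwise traversal).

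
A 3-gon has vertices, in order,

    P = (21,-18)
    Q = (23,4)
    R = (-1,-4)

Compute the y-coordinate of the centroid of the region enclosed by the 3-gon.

-6

Apply the surveyor's formula. First the cross-terms c_i = x_i·y_{i+1} − x_{i+1}·y_i:
  498, -88, 102  ⇒  2A = 512, A = 256.
Then Σ (y_i + y_{i+1})·c_i = -9216, so ȳ = -9216 / (6·256) = -6.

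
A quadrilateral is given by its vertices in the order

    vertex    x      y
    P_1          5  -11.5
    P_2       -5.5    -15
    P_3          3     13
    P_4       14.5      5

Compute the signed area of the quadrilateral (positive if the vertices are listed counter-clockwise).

Σ = (-138.25) + (-26.5) + (-173.5) + (-191.75) = -530
Signed area = Σ/2 = -265 (negative ⇒ clockwise traversal).

-265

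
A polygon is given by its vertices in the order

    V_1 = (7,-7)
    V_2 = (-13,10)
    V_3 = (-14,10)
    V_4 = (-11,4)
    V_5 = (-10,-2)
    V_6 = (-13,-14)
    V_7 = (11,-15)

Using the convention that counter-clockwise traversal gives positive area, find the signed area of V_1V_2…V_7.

Apply the surveyor's formula: 2A = Σ (x_i·y_{i+1} − x_{i+1}·y_i), indices taken mod 7.
V_1→V_2: (7)(10) − (-13)(-7) = -21
V_2→V_3: (-13)(10) − (-14)(10) = 10
V_3→V_4: (-14)(4) − (-11)(10) = 54
V_4→V_5: (-11)(-2) − (-10)(4) = 62
V_5→V_6: (-10)(-14) − (-13)(-2) = 114
V_6→V_7: (-13)(-15) − (11)(-14) = 349
V_7→V_1: (11)(-7) − (7)(-15) = 28
Σ = 596
Signed area = Σ/2 = 298 (positive ⇒ counter-clockwise traversal).

298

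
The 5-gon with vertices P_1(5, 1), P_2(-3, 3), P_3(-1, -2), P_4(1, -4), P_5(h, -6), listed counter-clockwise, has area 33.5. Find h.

Write out the shoelace sum; only the two edges meeting at P_5 involve h:
2·Area = [(1·(-6) − h·(-4)) + (h·1 − 5·(-6))] + 33
       = 5·h + 57 = 67
⇒ h = 2.

2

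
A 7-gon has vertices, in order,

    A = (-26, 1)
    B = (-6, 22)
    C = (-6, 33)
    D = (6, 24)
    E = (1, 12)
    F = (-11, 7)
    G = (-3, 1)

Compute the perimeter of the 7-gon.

|AB| = √((20)² + (21)²) = √841 = 29
|BC| = √((0)² + (11)²) = √121 = 11
|CD| = √((12)² + (-9)²) = √225 = 15
|DE| = √((-5)² + (-12)²) = √169 = 13
|EF| = √((-12)² + (-5)²) = √169 = 13
|FG| = √((8)² + (-6)²) = √100 = 10
|GA| = √((-23)² + (0)²) = √529 = 23
Perimeter = 29 + 11 + 15 + 13 + 13 + 10 + 23 = 114.

114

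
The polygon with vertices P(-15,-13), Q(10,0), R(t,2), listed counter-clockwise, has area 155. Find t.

-10

The doubled signed area Σ (x_i y_{i+1} − x_{i+1} y_i) is linear in t.
With t=0 it equals 180; the coefficient of t is -13 (from the two edges through R).
So -13·t + 180 = 2·155 = 310 ⇒ t = -10.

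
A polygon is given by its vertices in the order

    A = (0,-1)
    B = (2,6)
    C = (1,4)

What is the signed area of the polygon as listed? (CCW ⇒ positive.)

Apply the shoelace formula: 2A = Σ (x_i·y_{i+1} − x_{i+1}·y_i), indices taken mod 3.
Σ = (2) + (2) + (-1) = 3
Signed area = Σ/2 = 1.5 (positive ⇒ counter-clockwise traversal).

1.5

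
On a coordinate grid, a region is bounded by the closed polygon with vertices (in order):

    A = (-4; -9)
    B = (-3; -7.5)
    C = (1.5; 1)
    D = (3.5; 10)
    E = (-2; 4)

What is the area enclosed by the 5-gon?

45.375

A→B: (-4)(-7.5) − (-3)(-9) = 3
B→C: (-3)(1) − (1.5)(-7.5) = 8.25
C→D: (1.5)(10) − (3.5)(1) = 11.5
D→E: (3.5)(4) − (-2)(10) = 34
E→A: (-2)(-9) − (-4)(4) = 34
Σ = 90.75
Area = |Σ|/2 = 45.375.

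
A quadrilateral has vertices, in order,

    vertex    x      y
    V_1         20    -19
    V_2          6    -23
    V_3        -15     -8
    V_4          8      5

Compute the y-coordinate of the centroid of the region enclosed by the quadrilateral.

Apply Gauss's area formula. First the cross-terms c_i = x_i·y_{i+1} − x_{i+1}·y_i:
  -346, -393, -11, -252  ⇒  2A = -1002, A = -501.
Then Σ (y_i + y_{i+1})·c_i = 30276, so ȳ = 30276 / (6·(-501)) = -1682/167.

-1682/167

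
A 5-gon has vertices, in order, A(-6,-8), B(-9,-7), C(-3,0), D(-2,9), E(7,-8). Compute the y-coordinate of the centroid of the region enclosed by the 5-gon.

-657/229

Apply the shoelace (surveyor's) formula. First the cross-terms c_i = x_i·y_{i+1} − x_{i+1}·y_i:
  -30, -21, -27, -47, -104  ⇒  2A = -229, A = -114.5.
Then Σ (y_i + y_{i+1})·c_i = 1971, so ȳ = 1971 / (6·(-114.5)) = -657/229.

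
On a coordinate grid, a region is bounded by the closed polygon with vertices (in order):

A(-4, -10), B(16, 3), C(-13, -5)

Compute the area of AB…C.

108.5

Apply the shoelace (surveyor's) formula: 2A = Σ (x_i·y_{i+1} − x_{i+1}·y_i), indices taken mod 3.
Σ = (148) + (-41) + (110) = 217
Area = |Σ|/2 = 108.5.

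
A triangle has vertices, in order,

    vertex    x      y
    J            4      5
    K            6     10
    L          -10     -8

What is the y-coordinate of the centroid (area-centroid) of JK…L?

Apply the surveyor's formula. First the cross-terms c_i = x_i·y_{i+1} − x_{i+1}·y_i:
  10, 52, -18  ⇒  2A = 44, A = 22.
Then Σ (y_i + y_{i+1})·c_i = 308, so ȳ = 308 / (6·22) = 7/3.

7/3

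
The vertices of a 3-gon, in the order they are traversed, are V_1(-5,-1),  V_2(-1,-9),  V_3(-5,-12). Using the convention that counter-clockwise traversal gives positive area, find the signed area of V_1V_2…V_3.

V_1→V_2: (-5)(-9) − (-1)(-1) = 44
V_2→V_3: (-1)(-12) − (-5)(-9) = -33
V_3→V_1: (-5)(-1) − (-5)(-12) = -55
Σ = -44
Signed area = Σ/2 = -22 (negative ⇒ clockwise traversal).

-22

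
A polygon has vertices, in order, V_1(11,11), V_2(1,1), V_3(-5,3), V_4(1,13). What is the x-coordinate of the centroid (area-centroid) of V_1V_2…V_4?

Apply the shoelace (surveyor's) formula. First the cross-terms c_i = x_i·y_{i+1} − x_{i+1}·y_i:
  0, 8, -68, -132  ⇒  2A = -192, A = -96.
Then Σ (x_i + x_{i+1})·c_i = -1344, so x̄ = -1344 / (6·(-96)) = 7/3.

7/3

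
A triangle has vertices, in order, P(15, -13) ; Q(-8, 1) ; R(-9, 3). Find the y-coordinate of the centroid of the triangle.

-3

Apply the shoelace (surveyor's) formula. First the cross-terms c_i = x_i·y_{i+1} − x_{i+1}·y_i:
  -89, -15, 72  ⇒  2A = -32, A = -16.
Then Σ (y_i + y_{i+1})·c_i = 288, so ȳ = 288 / (6·(-16)) = -3.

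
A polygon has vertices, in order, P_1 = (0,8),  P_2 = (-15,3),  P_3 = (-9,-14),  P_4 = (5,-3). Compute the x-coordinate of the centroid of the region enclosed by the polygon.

Apply the shoelace (surveyor's) formula. First the cross-terms c_i = x_i·y_{i+1} − x_{i+1}·y_i:
  120, 237, 97, 40  ⇒  2A = 494, A = 247.
Then Σ (x_i + x_{i+1})·c_i = -7676, so x̄ = -7676 / (6·247) = -202/39.

-202/39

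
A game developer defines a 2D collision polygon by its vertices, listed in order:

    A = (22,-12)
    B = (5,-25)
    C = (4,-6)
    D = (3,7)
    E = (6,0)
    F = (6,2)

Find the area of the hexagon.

Apply the surveyor's formula: 2A = Σ (x_i·y_{i+1} − x_{i+1}·y_i), indices taken mod 6.
Σ = (-490) + (70) + (46) + (-42) + (12) + (-116) = -520
Area = |Σ|/2 = 260.

260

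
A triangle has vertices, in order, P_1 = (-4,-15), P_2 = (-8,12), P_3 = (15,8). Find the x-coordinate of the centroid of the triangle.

1

Apply the surveyor's formula. First the cross-terms c_i = x_i·y_{i+1} − x_{i+1}·y_i:
  -168, -244, -193  ⇒  2A = -605, A = -302.5.
Then Σ (x_i + x_{i+1})·c_i = -1815, so x̄ = -1815 / (6·(-302.5)) = 1.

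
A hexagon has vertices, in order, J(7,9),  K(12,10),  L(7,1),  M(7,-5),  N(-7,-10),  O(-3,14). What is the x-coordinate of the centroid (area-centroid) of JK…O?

Apply Gauss's area formula. First the cross-terms c_i = x_i·y_{i+1} − x_{i+1}·y_i:
  -38, -58, -42, -105, -128, -125  ⇒  2A = -496, A = -248.
Then Σ (x_i + x_{i+1})·c_i = -1632, so x̄ = -1632 / (6·(-248)) = 34/31.

34/31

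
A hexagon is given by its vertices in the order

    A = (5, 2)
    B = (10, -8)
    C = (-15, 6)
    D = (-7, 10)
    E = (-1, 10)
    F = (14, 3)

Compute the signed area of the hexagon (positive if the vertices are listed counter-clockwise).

Apply the shoelace (surveyor's) formula: 2A = Σ (x_i·y_{i+1} − x_{i+1}·y_i), indices taken mod 6.
Σ = (-60) + (-60) + (-108) + (-60) + (-143) + (13) = -418
Signed area = Σ/2 = -209 (negative ⇒ clockwise traversal).

-209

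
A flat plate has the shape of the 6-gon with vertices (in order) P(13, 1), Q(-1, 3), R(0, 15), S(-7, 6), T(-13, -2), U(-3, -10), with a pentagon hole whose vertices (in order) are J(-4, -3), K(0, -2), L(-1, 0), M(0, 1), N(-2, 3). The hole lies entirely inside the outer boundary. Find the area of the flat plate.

Outer boundary:
P→Q: (13)(3) − (-1)(1) = 40
Q→R: (-1)(15) − (0)(3) = -15
R→S: (0)(6) − (-7)(15) = 105
S→T: (-7)(-2) − (-13)(6) = 92
T→U: (-13)(-10) − (-3)(-2) = 124
U→P: (-3)(1) − (13)(-10) = 127
Σ = 473
Area = |Σ|/2 = 236.5.
Hole:
Apply Gauss's area formula: 2A = Σ (x_i·y_{i+1} − x_{i+1}·y_i), indices taken mod 5.
J→K: (-4)(-2) − (0)(-3) = 8
K→L: (0)(0) − (-1)(-2) = -2
L→M: (-1)(1) − (0)(0) = -1
M→N: (0)(3) − (-2)(1) = 2
N→J: (-2)(-3) − (-4)(3) = 18
Σ = 25
Area = |Σ|/2 = 12.5.
Net area = 236.5 − 12.5 = 224.

224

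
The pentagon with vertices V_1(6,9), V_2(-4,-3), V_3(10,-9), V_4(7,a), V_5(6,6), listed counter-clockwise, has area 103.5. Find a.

0

Write out the shoelace sum; only the two edges meeting at V_4 involve a:
2·Area = [(10·a − 7·(-9)) + (7·6 − 6·a)] + 102
       = 4·a + 207 = 207
⇒ a = 0.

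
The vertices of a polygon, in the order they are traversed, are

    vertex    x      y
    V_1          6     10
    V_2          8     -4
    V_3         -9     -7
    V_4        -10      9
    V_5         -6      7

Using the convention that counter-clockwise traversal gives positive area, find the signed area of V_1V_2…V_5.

-232.5

Apply the shoelace formula: 2A = Σ (x_i·y_{i+1} − x_{i+1}·y_i), indices taken mod 5.
Σ = (-104) + (-92) + (-151) + (-16) + (-102) = -465
Signed area = Σ/2 = -232.5 (negative ⇒ clockwise traversal).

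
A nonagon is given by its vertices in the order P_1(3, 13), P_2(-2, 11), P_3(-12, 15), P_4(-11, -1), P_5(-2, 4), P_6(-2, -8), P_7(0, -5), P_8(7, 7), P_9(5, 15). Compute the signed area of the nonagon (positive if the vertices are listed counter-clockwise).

Apply the surveyor's formula: 2A = Σ (x_i·y_{i+1} − x_{i+1}·y_i), indices taken mod 9.
Cross-terms: 59, 102, 177, -46, 24, 10, 35, 70, 20  ⇒  Σ = 451
Signed area = Σ/2 = 225.5 (positive ⇒ counter-clockwise traversal).

225.5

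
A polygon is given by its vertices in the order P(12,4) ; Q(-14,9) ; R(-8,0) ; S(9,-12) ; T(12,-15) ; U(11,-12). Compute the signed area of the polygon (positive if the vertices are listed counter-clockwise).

275

Apply Gauss's area formula: 2A = Σ (x_i·y_{i+1} − x_{i+1}·y_i), indices taken mod 6.
P→Q: (12)(9) − (-14)(4) = 164
Q→R: (-14)(0) − (-8)(9) = 72
R→S: (-8)(-12) − (9)(0) = 96
S→T: (9)(-15) − (12)(-12) = 9
T→U: (12)(-12) − (11)(-15) = 21
U→P: (11)(4) − (12)(-12) = 188
Σ = 550
Signed area = Σ/2 = 275 (positive ⇒ counter-clockwise traversal).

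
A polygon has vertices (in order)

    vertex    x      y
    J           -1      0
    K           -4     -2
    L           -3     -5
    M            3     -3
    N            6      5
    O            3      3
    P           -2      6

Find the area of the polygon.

Cross-terms: 2, 14, 24, 33, 3, 24, 6  ⇒  Σ = 106
Area = |Σ|/2 = 53.

53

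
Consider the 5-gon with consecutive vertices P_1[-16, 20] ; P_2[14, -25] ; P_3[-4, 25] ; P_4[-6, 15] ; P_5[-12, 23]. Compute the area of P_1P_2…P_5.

315

Σ = (120) + (250) + (90) + (42) + (128) = 630
Area = |Σ|/2 = 315.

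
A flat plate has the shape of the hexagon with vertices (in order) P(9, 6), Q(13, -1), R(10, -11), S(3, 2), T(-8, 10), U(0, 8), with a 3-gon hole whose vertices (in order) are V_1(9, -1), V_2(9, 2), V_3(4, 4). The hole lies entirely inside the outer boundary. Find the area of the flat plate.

121

Outer boundary:
Apply the surveyor's formula: 2A = Σ (x_i·y_{i+1} − x_{i+1}·y_i), indices taken mod 6.
Σ = (-87) + (-133) + (53) + (46) + (-64) + (-72) = -257
Area = |Σ|/2 = 128.5.
Hole:
Apply the surveyor's formula: 2A = Σ (x_i·y_{i+1} − x_{i+1}·y_i), indices taken mod 3.
Σ = (27) + (28) + (-40) = 15
Area = |Σ|/2 = 7.5.
Net area = 128.5 − 7.5 = 121.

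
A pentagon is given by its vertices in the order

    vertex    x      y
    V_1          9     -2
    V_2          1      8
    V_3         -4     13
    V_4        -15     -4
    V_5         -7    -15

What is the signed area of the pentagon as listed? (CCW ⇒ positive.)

338

Cross-terms: 74, 45, 211, 197, 149  ⇒  Σ = 676
Signed area = Σ/2 = 338 (positive ⇒ counter-clockwise traversal).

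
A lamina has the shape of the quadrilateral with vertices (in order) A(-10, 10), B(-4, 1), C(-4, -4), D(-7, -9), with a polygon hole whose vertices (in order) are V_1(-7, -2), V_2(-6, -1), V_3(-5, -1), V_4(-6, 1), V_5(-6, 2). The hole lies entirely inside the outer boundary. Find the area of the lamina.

Outer boundary:
Apply the surveyor's formula: 2A = Σ (x_i·y_{i+1} − x_{i+1}·y_i), indices taken mod 4.
Cross-terms: 30, 20, 8, -160  ⇒  Σ = -102
Area = |Σ|/2 = 51.
Hole:
Apply Gauss's area formula: 2A = Σ (x_i·y_{i+1} − x_{i+1}·y_i), indices taken mod 5.
V_1→V_2: (-7)(-1) − (-6)(-2) = -5
V_2→V_3: (-6)(-1) − (-5)(-1) = 1
V_3→V_4: (-5)(1) − (-6)(-1) = -11
V_4→V_5: (-6)(2) − (-6)(1) = -6
V_5→V_1: (-6)(-2) − (-7)(2) = 26
Σ = 5
Area = |Σ|/2 = 2.5.
Net area = 51 − 2.5 = 48.5.

48.5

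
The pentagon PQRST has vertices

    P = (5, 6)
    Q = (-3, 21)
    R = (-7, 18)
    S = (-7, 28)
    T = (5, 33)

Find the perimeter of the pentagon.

|PQ| = √((-8)² + (15)²) = √289 = 17
|QR| = √((-4)² + (-3)²) = √25 = 5
|RS| = √((0)² + (10)²) = √100 = 10
|ST| = √((12)² + (5)²) = √169 = 13
|TP| = √((0)² + (-27)²) = √729 = 27
Perimeter = 17 + 5 + 10 + 13 + 27 = 72.

72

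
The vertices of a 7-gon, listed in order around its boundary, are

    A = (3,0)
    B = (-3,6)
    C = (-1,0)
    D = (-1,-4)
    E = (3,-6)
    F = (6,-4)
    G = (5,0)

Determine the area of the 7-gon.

Apply the shoelace formula: 2A = Σ (x_i·y_{i+1} − x_{i+1}·y_i), indices taken mod 7.
Σ = (18) + (6) + (4) + (18) + (24) + (20) + (0) = 90
Area = |Σ|/2 = 45.

45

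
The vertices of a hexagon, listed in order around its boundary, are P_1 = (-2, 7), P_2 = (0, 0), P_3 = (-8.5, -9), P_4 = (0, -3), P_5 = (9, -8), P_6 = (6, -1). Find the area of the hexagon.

65.75

Σ = (0) + (0) + (25.5) + (27) + (39) + (40) = 131.5
Area = |Σ|/2 = 65.75.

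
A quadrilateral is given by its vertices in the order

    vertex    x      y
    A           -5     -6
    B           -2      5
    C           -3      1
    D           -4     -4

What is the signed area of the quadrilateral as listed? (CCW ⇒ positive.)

Apply the shoelace (surveyor's) formula: 2A = Σ (x_i·y_{i+1} − x_{i+1}·y_i), indices taken mod 4.
Σ = (-37) + (13) + (16) + (4) = -4
Signed area = Σ/2 = -2 (negative ⇒ clockwise traversal).

-2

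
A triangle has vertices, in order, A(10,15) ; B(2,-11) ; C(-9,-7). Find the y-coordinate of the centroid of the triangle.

Apply Gauss's area formula. First the cross-terms c_i = x_i·y_{i+1} − x_{i+1}·y_i:
  -140, -113, -65  ⇒  2A = -318, A = -159.
Then Σ (y_i + y_{i+1})·c_i = 954, so ȳ = 954 / (6·(-159)) = -1.

-1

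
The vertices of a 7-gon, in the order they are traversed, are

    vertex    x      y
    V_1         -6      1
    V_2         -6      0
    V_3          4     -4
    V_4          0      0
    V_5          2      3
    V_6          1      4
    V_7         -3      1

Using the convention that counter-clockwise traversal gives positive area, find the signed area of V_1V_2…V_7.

Σ = (6) + (24) + (0) + (0) + (5) + (13) + (3) = 51
Signed area = Σ/2 = 25.5 (positive ⇒ counter-clockwise traversal).

25.5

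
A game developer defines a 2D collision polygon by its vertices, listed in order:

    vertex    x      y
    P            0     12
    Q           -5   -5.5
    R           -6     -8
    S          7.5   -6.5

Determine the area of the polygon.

Σ = (60) + (7) + (99) + (90) = 256
Area = |Σ|/2 = 128.

128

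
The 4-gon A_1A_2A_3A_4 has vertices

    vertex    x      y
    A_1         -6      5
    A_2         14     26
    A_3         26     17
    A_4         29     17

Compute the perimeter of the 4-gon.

84

|A_1A_2| = √((20)² + (21)²) = √841 = 29
|A_2A_3| = √((12)² + (-9)²) = √225 = 15
|A_3A_4| = √((3)² + (0)²) = √9 = 3
|A_4A_1| = √((-35)² + (-12)²) = √1369 = 37
Perimeter = 29 + 15 + 3 + 37 = 84.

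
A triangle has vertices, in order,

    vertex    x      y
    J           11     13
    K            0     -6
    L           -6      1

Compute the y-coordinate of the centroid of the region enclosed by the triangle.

8/3

Apply the shoelace formula. First the cross-terms c_i = x_i·y_{i+1} − x_{i+1}·y_i:
  -66, -36, -89  ⇒  2A = -191, A = -95.5.
Then Σ (y_i + y_{i+1})·c_i = -1528, so ȳ = -1528 / (6·(-95.5)) = 8/3.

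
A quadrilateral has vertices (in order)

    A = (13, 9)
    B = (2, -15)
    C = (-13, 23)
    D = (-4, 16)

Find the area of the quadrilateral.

361

Cross-terms: -213, -149, -116, -244  ⇒  Σ = -722
Area = |Σ|/2 = 361.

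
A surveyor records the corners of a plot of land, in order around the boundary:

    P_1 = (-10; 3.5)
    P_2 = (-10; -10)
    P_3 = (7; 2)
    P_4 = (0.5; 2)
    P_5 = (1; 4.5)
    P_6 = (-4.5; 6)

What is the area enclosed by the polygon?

134.375

Apply the shoelace formula: 2A = Σ (x_i·y_{i+1} − x_{i+1}·y_i), indices taken mod 6.
Σ = (135) + (50) + (13) + (0.25) + (26.25) + (44.25) = 268.75
Area = |Σ|/2 = 134.375.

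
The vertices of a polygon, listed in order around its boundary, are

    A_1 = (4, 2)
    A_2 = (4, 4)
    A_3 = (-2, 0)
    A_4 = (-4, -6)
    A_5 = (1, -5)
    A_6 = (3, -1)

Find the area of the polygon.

39

Apply the shoelace formula: 2A = Σ (x_i·y_{i+1} − x_{i+1}·y_i), indices taken mod 6.
A_1→A_2: (4)(4) − (4)(2) = 8
A_2→A_3: (4)(0) − (-2)(4) = 8
A_3→A_4: (-2)(-6) − (-4)(0) = 12
A_4→A_5: (-4)(-5) − (1)(-6) = 26
A_5→A_6: (1)(-1) − (3)(-5) = 14
A_6→A_1: (3)(2) − (4)(-1) = 10
Σ = 78
Area = |Σ|/2 = 39.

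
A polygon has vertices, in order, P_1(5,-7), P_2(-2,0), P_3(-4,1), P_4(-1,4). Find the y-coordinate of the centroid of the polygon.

-5/11

Apply Gauss's area formula. First the cross-terms c_i = x_i·y_{i+1} − x_{i+1}·y_i:
  -14, -2, -15, -13  ⇒  2A = -44, A = -22.
Then Σ (y_i + y_{i+1})·c_i = 60, so ȳ = 60 / (6·(-22)) = -5/11.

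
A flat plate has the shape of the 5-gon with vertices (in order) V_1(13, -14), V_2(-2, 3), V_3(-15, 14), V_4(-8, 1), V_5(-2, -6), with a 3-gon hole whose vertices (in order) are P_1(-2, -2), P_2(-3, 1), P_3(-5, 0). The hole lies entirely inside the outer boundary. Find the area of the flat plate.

137

Outer boundary:
Cross-terms: 11, 17, 97, 50, 106  ⇒  Σ = 281
Area = |Σ|/2 = 140.5.
Hole:
P_1→P_2: (-2)(1) − (-3)(-2) = -8
P_2→P_3: (-3)(0) − (-5)(1) = 5
P_3→P_1: (-5)(-2) − (-2)(0) = 10
Σ = 7
Area = |Σ|/2 = 3.5.
Net area = 140.5 − 3.5 = 137.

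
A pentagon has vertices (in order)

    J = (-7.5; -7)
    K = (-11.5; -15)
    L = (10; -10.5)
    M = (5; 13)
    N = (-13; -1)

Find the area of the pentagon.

366.375

Apply Gauss's area formula: 2A = Σ (x_i·y_{i+1} − x_{i+1}·y_i), indices taken mod 5.
Cross-terms: 32, 270.75, 182.5, 164, 83.5  ⇒  Σ = 732.75
Area = |Σ|/2 = 366.375.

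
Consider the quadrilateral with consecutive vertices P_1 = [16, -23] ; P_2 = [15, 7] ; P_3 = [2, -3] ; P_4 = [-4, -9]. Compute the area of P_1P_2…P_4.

Apply Gauss's area formula: 2A = Σ (x_i·y_{i+1} − x_{i+1}·y_i), indices taken mod 4.
Σ = (457) + (-59) + (-30) + (236) = 604
Area = |Σ|/2 = 302.

302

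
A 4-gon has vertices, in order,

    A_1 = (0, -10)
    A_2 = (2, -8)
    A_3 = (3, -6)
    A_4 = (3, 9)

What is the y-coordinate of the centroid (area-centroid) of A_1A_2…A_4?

Apply the surveyor's formula. First the cross-terms c_i = x_i·y_{i+1} − x_{i+1}·y_i:
  20, 12, 45, -30  ⇒  2A = 47, A = 23.5.
Then Σ (y_i + y_{i+1})·c_i = -363, so ȳ = -363 / (6·23.5) = -121/47.

-121/47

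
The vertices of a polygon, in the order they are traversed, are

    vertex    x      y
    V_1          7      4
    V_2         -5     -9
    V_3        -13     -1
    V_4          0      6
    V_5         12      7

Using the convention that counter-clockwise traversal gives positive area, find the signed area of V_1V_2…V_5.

Σ = (-43) + (-112) + (-78) + (-72) + (-1) = -306
Signed area = Σ/2 = -153 (negative ⇒ clockwise traversal).

-153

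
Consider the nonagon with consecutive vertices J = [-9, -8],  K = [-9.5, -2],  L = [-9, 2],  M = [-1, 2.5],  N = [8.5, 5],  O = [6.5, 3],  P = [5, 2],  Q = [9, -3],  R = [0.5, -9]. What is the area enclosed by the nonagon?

Apply the shoelace formula: 2A = Σ (x_i·y_{i+1} − x_{i+1}·y_i), indices taken mod 9.
Σ = (-58) + (-37) + (-20.5) + (-26.25) + (-7) + (-2) + (-33) + (-79.5) + (-85) = -348.25
Area = |Σ|/2 = 174.125.

174.125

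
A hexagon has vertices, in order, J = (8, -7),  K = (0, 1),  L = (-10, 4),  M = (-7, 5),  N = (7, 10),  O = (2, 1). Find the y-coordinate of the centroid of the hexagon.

Apply the shoelace (surveyor's) formula. First the cross-terms c_i = x_i·y_{i+1} − x_{i+1}·y_i:
  8, 10, -22, -105, -13, -22  ⇒  2A = -144, A = -72.
Then Σ (y_i + y_{i+1})·c_i = -1782, so ȳ = -1782 / (6·(-72)) = 4.125.

4.125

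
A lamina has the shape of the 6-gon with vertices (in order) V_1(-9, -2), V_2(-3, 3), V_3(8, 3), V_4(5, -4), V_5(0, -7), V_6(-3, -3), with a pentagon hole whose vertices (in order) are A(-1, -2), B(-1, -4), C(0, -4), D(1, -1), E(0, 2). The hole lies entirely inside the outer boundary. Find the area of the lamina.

Outer boundary:
Apply the shoelace (surveyor's) formula: 2A = Σ (x_i·y_{i+1} − x_{i+1}·y_i), indices taken mod 6.
Σ = (-33) + (-33) + (-47) + (-35) + (-21) + (-21) = -190
Area = |Σ|/2 = 95.
Hole:
Σ = (2) + (4) + (4) + (2) + (2) = 14
Area = |Σ|/2 = 7.
Net area = 95 − 7 = 88.

88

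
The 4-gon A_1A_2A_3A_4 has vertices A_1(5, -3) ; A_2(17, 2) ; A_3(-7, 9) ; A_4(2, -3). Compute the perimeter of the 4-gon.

|A_1A_2| = √((12)² + (5)²) = √169 = 13
|A_2A_3| = √((-24)² + (7)²) = √625 = 25
|A_3A_4| = √((9)² + (-12)²) = √225 = 15
|A_4A_1| = √((3)² + (0)²) = √9 = 3
Perimeter = 13 + 25 + 15 + 3 = 56.

56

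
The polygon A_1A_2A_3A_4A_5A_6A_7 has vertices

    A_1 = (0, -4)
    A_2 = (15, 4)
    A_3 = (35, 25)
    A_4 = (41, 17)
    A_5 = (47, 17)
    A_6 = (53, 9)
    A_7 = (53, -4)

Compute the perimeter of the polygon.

|A_1A_2| = √((15)² + (8)²) = √289 = 17
|A_2A_3| = √((20)² + (21)²) = √841 = 29
|A_3A_4| = √((6)² + (-8)²) = √100 = 10
|A_4A_5| = √((6)² + (0)²) = √36 = 6
|A_5A_6| = √((6)² + (-8)²) = √100 = 10
|A_6A_7| = √((0)² + (-13)²) = √169 = 13
|A_7A_1| = √((-53)² + (0)²) = √2809 = 53
Perimeter = 17 + 29 + 10 + 6 + 10 + 13 + 53 = 138.

138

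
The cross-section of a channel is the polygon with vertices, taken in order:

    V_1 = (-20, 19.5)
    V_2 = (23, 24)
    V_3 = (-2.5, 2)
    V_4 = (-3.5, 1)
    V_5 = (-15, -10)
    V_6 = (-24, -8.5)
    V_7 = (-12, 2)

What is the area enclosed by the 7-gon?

612.25

Cross-terms: -928.5, 106, 4.5, 50, -112.5, -150, -194  ⇒  Σ = -1224.5
Area = |Σ|/2 = 612.25.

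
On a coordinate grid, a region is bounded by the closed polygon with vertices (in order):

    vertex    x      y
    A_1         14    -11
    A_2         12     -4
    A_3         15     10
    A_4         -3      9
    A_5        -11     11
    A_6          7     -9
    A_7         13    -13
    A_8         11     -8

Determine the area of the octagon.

Σ = (76) + (180) + (165) + (66) + (22) + (26) + (39) + (-9) = 565
Area = |Σ|/2 = 282.5.

282.5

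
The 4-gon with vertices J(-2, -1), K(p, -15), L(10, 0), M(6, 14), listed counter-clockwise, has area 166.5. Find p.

-9

The doubled signed area Σ (x_i y_{i+1} − x_{i+1} y_i) is linear in p.
With p=0 it equals 342; the coefficient of p is 1 (from the two edges through K).
So 1·p + 342 = 2·166.5 = 333 ⇒ p = -9.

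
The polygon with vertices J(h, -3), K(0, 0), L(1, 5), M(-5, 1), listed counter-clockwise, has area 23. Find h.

-5

The doubled signed area Σ (x_i y_{i+1} − x_{i+1} y_i) is linear in h.
With h=0 it equals 41; the coefficient of h is -1 (from the two edges through J).
So -1·h + 41 = 2·23 = 46 ⇒ h = -5.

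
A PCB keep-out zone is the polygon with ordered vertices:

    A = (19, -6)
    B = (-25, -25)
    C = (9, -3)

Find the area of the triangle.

Apply the shoelace (surveyor's) formula: 2A = Σ (x_i·y_{i+1} − x_{i+1}·y_i), indices taken mod 3.
Σ = (-625) + (300) + (3) = -322
Area = |Σ|/2 = 161.

161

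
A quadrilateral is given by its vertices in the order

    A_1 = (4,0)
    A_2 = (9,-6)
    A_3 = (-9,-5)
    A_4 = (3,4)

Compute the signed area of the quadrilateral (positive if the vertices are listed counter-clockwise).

Σ = (-24) + (-99) + (-21) + (-16) = -160
Signed area = Σ/2 = -80 (negative ⇒ clockwise traversal).

-80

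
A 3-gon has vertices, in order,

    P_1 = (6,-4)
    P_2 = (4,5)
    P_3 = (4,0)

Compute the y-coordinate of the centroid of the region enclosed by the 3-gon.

1/3

Apply Gauss's area formula. First the cross-terms c_i = x_i·y_{i+1} − x_{i+1}·y_i:
  46, -20, -16  ⇒  2A = 10, A = 5.
Then Σ (y_i + y_{i+1})·c_i = 10, so ȳ = 10 / (6·5) = 1/3.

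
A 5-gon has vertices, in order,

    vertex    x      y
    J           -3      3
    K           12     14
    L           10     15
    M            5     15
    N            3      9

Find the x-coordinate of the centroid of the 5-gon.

Apply Gauss's area formula. First the cross-terms c_i = x_i·y_{i+1} − x_{i+1}·y_i:
  -78, 40, 75, 0, 36  ⇒  2A = 73, A = 36.5.
Then Σ (x_i + x_{i+1})·c_i = 1303, so x̄ = 1303 / (6·36.5) = 1303/219.

1303/219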